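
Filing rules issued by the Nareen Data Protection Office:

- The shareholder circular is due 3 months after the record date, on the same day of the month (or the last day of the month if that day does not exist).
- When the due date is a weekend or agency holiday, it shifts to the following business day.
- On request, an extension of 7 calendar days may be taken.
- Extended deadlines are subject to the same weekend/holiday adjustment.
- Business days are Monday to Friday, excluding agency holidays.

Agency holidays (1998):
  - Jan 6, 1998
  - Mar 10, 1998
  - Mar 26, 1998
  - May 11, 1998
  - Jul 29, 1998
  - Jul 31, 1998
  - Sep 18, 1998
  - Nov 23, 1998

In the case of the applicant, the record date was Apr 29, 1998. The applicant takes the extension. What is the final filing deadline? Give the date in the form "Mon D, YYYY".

Aug 6, 1998

3 months after Apr 29, 1998, on the same day of the month, is Jul 29, 1998.
Jul 29, 1998 is a listed holiday, so it moves to the next business day, Jul 30, 1998 (Thursday).
With the 7-day extension, Jul 30, 1998 becomes Aug 6, 1998.
Aug 6, 1998 (Thursday) is already a business day.
Final deadline: Aug 6, 1998.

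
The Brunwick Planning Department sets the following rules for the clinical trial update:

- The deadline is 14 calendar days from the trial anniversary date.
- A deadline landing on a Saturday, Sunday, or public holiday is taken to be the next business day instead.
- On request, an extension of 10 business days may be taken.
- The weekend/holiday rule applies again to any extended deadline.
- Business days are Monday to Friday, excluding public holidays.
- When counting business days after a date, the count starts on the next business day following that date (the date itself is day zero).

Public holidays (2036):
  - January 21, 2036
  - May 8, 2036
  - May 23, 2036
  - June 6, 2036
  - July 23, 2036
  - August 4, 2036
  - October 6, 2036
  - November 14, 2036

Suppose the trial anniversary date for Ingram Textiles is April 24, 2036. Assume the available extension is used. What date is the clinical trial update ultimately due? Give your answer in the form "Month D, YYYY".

Adding 14 calendar days to April 24, 2036 gives May 8, 2036.
May 8, 2036 falls on a listed holiday. Rolling to the next business day gives May 9, 2036, a Friday.
Applying the 10-business-day extension: 10 business days after May 9, 2036 is May 26, 2036.
May 26, 2036 falls on a Monday, which is a business day, so no adjustment is needed.
Deadline: May 26, 2036.

May 26, 2036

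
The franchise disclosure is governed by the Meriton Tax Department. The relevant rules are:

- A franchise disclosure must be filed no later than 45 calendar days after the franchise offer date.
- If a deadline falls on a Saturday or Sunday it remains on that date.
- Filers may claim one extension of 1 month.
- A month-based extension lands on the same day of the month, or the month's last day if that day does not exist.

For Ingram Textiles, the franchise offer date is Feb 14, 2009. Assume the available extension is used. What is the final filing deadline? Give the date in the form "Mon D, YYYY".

Apr 30, 2009

Adding 45 calendar days to Feb 14, 2009 gives Mar 31, 2009.
No adjustment is made for weekends or holidays, so Mar 31, 2009 stands.
Applying the 1 month extension: 1 month after Mar 31, 2009 is Apr 30, 2009 (day 31 does not exist in April, so the month's last day is used).
Apr 30, 2009 falls on a Thursday. The rules make no weekend/holiday allowance, so it remains Apr 30, 2009.
Deadline: Apr 30, 2009.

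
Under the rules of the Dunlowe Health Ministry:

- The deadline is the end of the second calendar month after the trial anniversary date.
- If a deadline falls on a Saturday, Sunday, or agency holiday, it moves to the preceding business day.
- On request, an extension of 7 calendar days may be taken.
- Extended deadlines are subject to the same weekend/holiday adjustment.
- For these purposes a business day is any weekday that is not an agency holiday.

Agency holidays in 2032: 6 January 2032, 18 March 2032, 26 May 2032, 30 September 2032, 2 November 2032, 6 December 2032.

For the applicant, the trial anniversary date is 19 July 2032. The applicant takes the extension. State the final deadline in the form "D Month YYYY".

6 October 2032

The second month after 19 July 2032 is September 2032, whose last day is 30 September 2032.
30 September 2032 falls on a listed holiday. Rolling to the preceding business day gives 29 September 2032, a Wednesday.
Add the 7 calendar-day extension to 29 September 2032: 6 October 2032.
6 October 2032 is a Wednesday and not a listed holiday, so it stands.
So the filing is due 6 October 2032.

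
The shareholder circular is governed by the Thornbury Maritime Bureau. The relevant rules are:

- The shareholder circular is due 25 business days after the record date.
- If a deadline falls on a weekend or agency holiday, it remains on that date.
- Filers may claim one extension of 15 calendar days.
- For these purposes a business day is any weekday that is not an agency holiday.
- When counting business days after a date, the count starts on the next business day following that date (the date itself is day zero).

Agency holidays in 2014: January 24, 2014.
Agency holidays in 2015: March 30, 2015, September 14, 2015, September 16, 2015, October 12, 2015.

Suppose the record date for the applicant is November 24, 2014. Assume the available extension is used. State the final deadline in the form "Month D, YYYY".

January 13, 2015

Counting 25 business days after November 24, 2014 (skipping weekends and listed holidays) reaches December 29, 2014.
December 29, 2014 falls on a Monday. The rules make no weekend/holiday allowance, so it remains December 29, 2014.
Add the 15 calendar-day extension to December 29, 2014: January 13, 2015.
January 13, 2015 is a Tuesday; no weekend or holiday adjustment applies.
The final due date is January 13, 2015.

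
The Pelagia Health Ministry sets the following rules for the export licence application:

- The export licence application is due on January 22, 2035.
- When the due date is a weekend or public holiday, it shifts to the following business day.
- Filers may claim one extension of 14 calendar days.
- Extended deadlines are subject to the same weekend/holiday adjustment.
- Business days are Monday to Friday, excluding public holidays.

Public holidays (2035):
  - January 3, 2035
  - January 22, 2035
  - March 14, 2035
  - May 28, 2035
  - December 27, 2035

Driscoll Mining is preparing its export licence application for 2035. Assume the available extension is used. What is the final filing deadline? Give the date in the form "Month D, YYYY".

The statutory due date is January 22, 2035.
January 22, 2035 falls on a listed holiday. Rolling to the next business day gives January 23, 2035, a Tuesday.
Applying the 14-calendar-day extension: January 23, 2035 + 14 days = February 6, 2035.
February 6, 2035 is a Tuesday and not a listed holiday, so it stands.
Deadline: February 6, 2035.

February 6, 2035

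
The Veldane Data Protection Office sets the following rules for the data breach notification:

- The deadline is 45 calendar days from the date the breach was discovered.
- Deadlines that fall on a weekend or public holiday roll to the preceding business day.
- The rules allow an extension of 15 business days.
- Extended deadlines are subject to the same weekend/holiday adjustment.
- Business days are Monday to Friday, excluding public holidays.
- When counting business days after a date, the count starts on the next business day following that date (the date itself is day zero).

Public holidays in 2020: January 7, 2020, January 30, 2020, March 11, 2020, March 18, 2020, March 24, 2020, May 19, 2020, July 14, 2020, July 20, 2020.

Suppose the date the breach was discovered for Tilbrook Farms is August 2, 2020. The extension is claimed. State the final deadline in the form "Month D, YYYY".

October 7, 2020

Trigger date August 2, 2020 + 45 calendar days = September 16, 2020.
September 16, 2020 (Wednesday) is already a business day.
Applying the 15-business-day extension: 15 business days after September 16, 2020 is October 7, 2020.
October 7, 2020 falls on a Wednesday, which is a business day, so no adjustment is needed.
So the filing is due October 7, 2020.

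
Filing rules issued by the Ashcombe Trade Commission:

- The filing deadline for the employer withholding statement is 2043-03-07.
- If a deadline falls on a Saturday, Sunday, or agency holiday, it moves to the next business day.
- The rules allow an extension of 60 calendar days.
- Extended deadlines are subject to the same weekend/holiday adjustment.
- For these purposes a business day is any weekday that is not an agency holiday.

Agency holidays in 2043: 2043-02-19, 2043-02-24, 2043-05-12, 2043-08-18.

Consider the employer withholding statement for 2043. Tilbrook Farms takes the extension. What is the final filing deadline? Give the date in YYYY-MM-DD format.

2043-05-08

The statutory due date is 2043-03-07.
Because 2043-03-07 is a Saturday, the deadline becomes 2043-03-09 (Monday).
Add the 60 calendar-day extension to 2043-03-09: 2043-05-08.
2043-05-08 falls on a Friday, which is a business day, so no adjustment is needed.
So the filing is due 2043-05-08.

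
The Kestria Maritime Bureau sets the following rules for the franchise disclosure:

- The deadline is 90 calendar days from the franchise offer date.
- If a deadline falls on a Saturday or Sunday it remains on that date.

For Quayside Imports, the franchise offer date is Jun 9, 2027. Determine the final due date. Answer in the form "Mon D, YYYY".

Sep 7, 2027

Adding 90 calendar days to Jun 9, 2027 gives Sep 7, 2027.
No adjustment is made for weekends or holidays, so Sep 7, 2027 stands.
Final deadline: Sep 7, 2027.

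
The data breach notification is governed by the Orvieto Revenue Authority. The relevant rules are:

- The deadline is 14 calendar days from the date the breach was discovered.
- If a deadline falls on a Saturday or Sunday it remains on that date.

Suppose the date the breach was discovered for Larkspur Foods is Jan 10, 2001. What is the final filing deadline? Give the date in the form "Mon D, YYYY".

Jan 24, 2001

From Jan 10, 2001, 14 calendar days later is Jan 24, 2001.
No adjustment is made for weekends or holidays, so Jan 24, 2001 stands.
So the filing is due Jan 24, 2001.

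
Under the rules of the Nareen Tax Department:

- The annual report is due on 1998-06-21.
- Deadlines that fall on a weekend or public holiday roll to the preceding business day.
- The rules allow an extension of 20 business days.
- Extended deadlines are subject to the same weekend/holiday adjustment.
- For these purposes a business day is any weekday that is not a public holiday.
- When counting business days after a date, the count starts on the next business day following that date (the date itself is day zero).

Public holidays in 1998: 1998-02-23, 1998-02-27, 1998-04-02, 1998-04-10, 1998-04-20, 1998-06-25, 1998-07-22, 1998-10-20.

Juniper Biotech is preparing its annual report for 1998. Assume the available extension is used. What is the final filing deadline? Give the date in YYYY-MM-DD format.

Start from the fixed due date, 1998-06-21.
1998-06-21 is a Sunday, so it moves to the preceding business day, 1998-06-19 (Friday).
The 20-business-day extension runs from 1998-06-19 to 1998-07-20.
Since 1998-07-20 is a Monday and not a holiday, the date is unchanged.
Final deadline: 1998-07-20.

1998-07-20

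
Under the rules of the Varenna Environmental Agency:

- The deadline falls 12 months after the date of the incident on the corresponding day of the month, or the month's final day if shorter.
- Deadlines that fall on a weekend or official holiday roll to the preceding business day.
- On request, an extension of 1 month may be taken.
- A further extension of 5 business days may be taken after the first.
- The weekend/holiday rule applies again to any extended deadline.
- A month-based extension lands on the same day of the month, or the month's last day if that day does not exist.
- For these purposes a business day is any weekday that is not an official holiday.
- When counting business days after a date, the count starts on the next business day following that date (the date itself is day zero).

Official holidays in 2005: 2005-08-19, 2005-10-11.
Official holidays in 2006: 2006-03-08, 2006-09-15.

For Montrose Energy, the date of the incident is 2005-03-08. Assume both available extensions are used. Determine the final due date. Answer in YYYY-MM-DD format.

12 months after 2005-03-08, on the same day of the month, is 2006-03-08.
2006-03-08 falls on a listed holiday. Rolling to the preceding business day gives 2006-03-07, a Tuesday.
Add 1 month to 2006-03-07: 2006-04-07.
2006-04-07 is a Friday and not a listed holiday, so it stands.
Applying the 5-business-day extension: 5 business days after 2006-04-07 is 2006-04-14.
2006-04-14 falls on a Friday, which is a business day, so no adjustment is needed.
So the filing is due 2006-04-14.

2006-04-14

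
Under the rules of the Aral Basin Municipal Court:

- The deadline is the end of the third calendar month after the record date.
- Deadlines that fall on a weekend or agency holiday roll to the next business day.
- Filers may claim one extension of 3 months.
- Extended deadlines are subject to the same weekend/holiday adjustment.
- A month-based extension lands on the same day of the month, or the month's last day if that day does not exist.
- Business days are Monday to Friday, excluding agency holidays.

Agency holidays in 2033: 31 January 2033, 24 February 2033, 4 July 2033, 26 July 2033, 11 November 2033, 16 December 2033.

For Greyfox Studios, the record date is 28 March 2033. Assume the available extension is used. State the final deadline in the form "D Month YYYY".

30 September 2033

3 months after 28 March 2033 is June 2033; that month ends on 30 June 2033.
30 June 2033 falls on a Thursday, which is a business day, so no adjustment is needed.
The 3 months extension carries 30 June 2033 to 30 September 2033.
30 September 2033 falls on a Friday, which is a business day, so no adjustment is needed.
The final due date is 30 September 2033.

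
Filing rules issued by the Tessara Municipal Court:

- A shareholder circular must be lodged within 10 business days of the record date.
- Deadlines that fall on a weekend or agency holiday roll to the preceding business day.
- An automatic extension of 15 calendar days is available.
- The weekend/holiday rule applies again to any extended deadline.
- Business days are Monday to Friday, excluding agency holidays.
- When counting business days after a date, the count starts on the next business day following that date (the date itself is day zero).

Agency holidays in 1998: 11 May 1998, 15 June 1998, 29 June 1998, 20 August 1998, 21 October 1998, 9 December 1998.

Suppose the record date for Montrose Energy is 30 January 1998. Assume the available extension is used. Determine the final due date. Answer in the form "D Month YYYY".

27 February 1998

Counting 10 business days after 30 January 1998 (skipping weekends and listed holidays) reaches 13 February 1998.
13 February 1998 (Friday) is already a business day.
With the 15-day extension, 13 February 1998 becomes 28 February 1998.
Because 28 February 1998 is a Saturday, the deadline becomes 27 February 1998 (Friday).
Deadline: 27 February 1998.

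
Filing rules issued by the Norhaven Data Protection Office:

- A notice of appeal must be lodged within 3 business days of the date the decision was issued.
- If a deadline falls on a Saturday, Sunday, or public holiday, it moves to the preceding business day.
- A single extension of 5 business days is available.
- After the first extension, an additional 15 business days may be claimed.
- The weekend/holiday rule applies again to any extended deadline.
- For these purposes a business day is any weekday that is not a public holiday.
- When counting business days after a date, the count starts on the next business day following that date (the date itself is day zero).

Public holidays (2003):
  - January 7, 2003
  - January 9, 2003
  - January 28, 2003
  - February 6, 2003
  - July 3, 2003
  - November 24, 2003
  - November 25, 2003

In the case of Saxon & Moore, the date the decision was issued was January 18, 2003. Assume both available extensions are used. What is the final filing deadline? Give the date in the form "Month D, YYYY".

February 21, 2003

Counting 3 business days after January 18, 2003 (skipping weekends and listed holidays) reaches January 22, 2003.
January 22, 2003 is a Wednesday and not a listed holiday, so it stands.
Applying the 5-business-day extension: 5 business days after January 22, 2003 is January 30, 2003.
January 30, 2003 (Thursday) is already a business day.
Counting 15 further business days from January 30, 2003 reaches February 21, 2003.
Since February 21, 2003 is a Friday and not a holiday, the date is unchanged.
Final deadline: February 21, 2003.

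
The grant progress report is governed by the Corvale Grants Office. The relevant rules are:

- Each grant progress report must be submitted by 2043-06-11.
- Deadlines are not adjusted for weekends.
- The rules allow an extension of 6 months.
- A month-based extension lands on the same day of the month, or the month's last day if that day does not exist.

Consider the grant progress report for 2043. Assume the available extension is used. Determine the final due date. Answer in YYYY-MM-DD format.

The statutory due date is 2043-06-11.
2043-06-11 is a Thursday; no weekend or holiday adjustment applies.
Add 6 months to 2043-06-11: 2043-12-11.
2043-12-11 falls on a Friday. The rules make no weekend/holiday allowance, so it remains 2043-12-11.
The final due date is 2043-12-11.

2043-12-11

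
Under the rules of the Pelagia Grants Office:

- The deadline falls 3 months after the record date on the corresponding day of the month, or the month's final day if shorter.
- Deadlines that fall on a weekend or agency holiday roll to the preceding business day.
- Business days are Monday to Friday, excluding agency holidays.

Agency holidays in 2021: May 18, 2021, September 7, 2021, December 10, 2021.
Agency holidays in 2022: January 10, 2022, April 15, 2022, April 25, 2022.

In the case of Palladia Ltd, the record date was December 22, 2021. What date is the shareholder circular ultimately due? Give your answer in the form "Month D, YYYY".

3 months from December 22, 2021 is March 22, 2022.
March 22, 2022 is a Tuesday and not a listed holiday, so it stands.
Final deadline: March 22, 2022.

March 22, 2022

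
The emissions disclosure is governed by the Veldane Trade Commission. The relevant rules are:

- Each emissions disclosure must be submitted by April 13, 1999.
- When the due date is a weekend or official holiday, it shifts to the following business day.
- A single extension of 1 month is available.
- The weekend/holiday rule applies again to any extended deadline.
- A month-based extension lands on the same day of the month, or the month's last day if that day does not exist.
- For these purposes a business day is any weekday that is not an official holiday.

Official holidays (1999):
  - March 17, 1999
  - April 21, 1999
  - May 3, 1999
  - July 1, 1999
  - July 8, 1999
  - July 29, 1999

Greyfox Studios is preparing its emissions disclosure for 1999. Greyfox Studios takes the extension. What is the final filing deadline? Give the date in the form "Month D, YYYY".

Start from the fixed due date, April 13, 1999.
April 13, 1999 falls on a Tuesday, which is a business day, so no adjustment is needed.
Applying the 1 month extension: 1 month after April 13, 1999 is May 13, 1999.
May 13, 1999 (Thursday) is already a business day.
The final due date is May 13, 1999.

May 13, 1999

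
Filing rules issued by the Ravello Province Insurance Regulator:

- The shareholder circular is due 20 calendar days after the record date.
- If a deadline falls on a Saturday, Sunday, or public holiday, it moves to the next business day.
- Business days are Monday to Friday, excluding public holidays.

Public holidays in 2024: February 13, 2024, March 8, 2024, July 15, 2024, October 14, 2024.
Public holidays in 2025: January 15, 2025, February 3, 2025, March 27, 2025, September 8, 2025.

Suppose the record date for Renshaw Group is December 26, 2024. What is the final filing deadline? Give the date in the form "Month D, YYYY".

January 16, 2025

Adding 20 calendar days to December 26, 2024 gives January 15, 2025.
Because January 15, 2025 is a listed holiday, the deadline becomes January 16, 2025 (Thursday).
So the filing is due January 16, 2025.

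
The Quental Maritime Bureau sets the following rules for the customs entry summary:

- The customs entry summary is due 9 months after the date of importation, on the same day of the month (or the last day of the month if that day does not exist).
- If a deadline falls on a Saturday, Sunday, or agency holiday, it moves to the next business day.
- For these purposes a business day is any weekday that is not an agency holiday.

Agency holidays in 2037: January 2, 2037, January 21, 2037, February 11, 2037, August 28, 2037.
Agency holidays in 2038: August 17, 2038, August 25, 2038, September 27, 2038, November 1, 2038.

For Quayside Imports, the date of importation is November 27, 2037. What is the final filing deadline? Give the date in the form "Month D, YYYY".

9 months from November 27, 2037 is August 27, 2038.
August 27, 2038 (Friday) is already a business day.
Final deadline: August 27, 2038.

August 27, 2038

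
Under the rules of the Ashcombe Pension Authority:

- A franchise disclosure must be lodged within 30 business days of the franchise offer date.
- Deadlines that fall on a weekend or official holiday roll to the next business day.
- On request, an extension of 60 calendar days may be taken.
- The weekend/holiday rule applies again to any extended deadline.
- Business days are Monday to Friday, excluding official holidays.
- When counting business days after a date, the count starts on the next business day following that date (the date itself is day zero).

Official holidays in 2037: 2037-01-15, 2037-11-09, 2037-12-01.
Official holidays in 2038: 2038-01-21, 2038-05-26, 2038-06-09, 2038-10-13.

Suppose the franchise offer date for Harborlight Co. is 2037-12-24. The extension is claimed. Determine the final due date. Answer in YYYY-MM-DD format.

2038-04-06

Counting 30 business days after 2037-12-24 (skipping weekends and listed holidays) reaches 2038-02-05.
Since 2038-02-05 is a Friday and not a holiday, the date is unchanged.
Applying the 60-calendar-day extension: 2038-02-05 + 60 days = 2038-04-06.
Since 2038-04-06 is a Tuesday and not a holiday, the date is unchanged.
Final deadline: 2038-04-06.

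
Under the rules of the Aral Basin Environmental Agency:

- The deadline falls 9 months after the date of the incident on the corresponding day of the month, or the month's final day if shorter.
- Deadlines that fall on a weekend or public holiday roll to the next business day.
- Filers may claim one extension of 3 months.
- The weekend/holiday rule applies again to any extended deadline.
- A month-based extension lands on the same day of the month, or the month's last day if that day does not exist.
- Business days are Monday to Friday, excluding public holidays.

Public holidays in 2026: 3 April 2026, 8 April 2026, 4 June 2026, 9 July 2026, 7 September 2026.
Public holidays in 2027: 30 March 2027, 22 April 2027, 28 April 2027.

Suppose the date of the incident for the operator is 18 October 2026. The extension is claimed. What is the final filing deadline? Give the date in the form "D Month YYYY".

19 October 2027

Moving 9 months forward from 18 October 2026 on the corresponding day gives 18 July 2027.
Because 18 July 2027 is a Sunday, the deadline becomes 19 July 2027 (Monday).
The 3 months extension carries 19 July 2027 to 19 October 2027.
19 October 2027 falls on a Tuesday, which is a business day, so no adjustment is needed.
Final deadline: 19 October 2027.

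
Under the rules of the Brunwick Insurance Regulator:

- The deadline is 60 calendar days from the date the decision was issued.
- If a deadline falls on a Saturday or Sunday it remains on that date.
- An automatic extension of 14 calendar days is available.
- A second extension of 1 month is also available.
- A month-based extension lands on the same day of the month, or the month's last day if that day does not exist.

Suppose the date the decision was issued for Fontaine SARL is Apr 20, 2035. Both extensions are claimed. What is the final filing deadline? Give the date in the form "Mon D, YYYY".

Adding 60 calendar days to Apr 20, 2035 gives Jun 19, 2035.
Jun 19, 2035 falls on a Tuesday. The rules make no weekend/holiday allowance, so it remains Jun 19, 2035.
Applying the 14-calendar-day extension: Jun 19, 2035 + 14 days = Jul 3, 2035.
Jul 3, 2035 falls on a Tuesday. The rules make no weekend/holiday allowance, so it remains Jul 3, 2035.
Add 1 month to Jul 3, 2035: Aug 3, 2035.
Aug 3, 2035 falls on a Friday. The rules make no weekend/holiday allowance, so it remains Aug 3, 2035.
The final due date is Aug 3, 2035.

Aug 3, 2035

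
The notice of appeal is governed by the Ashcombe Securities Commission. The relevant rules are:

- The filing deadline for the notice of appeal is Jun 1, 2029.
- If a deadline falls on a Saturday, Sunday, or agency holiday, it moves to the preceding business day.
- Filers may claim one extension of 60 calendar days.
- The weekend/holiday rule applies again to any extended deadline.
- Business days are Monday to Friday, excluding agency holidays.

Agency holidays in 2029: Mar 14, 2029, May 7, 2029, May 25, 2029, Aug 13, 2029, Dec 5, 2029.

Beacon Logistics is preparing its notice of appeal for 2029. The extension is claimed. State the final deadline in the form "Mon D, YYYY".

The statutory due date is Jun 1, 2029.
Since Jun 1, 2029 is a Friday and not a holiday, the date is unchanged.
The 60-calendar-day extension moves the deadline from Jun 1, 2029 to Jul 31, 2029.
Jul 31, 2029 (Tuesday) is already a business day.
Final deadline: Jul 31, 2029.

Jul 31, 2029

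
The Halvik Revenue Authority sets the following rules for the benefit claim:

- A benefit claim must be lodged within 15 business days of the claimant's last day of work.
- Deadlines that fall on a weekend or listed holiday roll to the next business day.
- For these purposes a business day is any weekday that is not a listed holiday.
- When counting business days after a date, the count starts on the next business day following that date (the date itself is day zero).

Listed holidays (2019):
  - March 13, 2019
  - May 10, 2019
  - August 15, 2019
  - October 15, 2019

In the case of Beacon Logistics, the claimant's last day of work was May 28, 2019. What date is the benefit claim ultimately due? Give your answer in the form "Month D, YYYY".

Counting 15 business days after May 28, 2019 (skipping weekends and listed holidays) reaches June 18, 2019.
June 18, 2019 is a Tuesday and not a listed holiday, so it stands.
Final deadline: June 18, 2019.

June 18, 2019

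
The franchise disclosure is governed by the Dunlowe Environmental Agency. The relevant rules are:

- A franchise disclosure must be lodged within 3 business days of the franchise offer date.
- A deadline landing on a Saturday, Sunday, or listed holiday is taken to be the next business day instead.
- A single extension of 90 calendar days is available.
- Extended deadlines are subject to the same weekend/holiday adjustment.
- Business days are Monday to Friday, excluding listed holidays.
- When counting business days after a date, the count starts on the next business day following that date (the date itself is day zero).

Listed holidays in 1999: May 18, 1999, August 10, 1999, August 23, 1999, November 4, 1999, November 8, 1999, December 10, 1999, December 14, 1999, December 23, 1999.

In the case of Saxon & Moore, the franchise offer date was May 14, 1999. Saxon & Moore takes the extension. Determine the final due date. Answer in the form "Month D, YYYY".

3 business days after May 14, 1999, excluding weekends and holidays, is May 20, 1999.
May 20, 1999 (Thursday) is already a business day.
Add the 90 calendar-day extension to May 20, 1999: August 18, 1999.
August 18, 1999 (Wednesday) is already a business day.
The final due date is August 18, 1999.

August 18, 1999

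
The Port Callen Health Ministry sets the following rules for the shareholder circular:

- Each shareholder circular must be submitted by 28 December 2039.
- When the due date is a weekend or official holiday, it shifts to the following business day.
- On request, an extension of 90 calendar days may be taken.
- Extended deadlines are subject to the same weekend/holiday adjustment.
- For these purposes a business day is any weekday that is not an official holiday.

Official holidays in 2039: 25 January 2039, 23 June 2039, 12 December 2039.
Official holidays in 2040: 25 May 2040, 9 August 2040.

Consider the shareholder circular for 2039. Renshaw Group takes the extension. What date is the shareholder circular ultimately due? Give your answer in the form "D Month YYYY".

27 March 2040

Start from the fixed due date, 28 December 2039.
28 December 2039 falls on a Wednesday, which is a business day, so no adjustment is needed.
Applying the 90-calendar-day extension: 28 December 2039 + 90 days = 27 March 2040.
Since 27 March 2040 is a Tuesday and not a holiday, the date is unchanged.
Deadline: 27 March 2040.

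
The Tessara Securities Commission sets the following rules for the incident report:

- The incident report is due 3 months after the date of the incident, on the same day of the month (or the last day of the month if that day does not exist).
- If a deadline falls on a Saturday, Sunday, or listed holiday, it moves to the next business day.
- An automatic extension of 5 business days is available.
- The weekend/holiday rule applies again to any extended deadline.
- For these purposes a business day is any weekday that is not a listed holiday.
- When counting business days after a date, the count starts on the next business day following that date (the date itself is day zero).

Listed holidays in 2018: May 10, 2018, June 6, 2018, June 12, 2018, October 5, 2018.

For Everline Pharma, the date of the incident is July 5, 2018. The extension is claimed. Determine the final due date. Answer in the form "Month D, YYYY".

3 months from July 5, 2018 is October 5, 2018.
October 5, 2018 falls on a listed holiday. Rolling to the next business day gives October 8, 2018, a Monday.
Counting 5 further business days from October 8, 2018 reaches October 15, 2018.
Since October 15, 2018 is a Monday and not a holiday, the date is unchanged.
Final deadline: October 15, 2018.

October 15, 2018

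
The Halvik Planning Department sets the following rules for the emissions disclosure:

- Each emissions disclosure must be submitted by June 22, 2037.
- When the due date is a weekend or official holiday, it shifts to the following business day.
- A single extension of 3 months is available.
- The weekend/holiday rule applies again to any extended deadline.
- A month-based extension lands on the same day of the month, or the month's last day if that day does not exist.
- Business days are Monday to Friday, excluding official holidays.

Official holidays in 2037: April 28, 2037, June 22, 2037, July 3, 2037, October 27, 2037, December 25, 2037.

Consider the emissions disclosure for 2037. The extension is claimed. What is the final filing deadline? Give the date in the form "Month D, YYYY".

The statutory due date is June 22, 2037.
June 22, 2037 falls on a listed holiday. Rolling to the next business day gives June 23, 2037, a Tuesday.
Add 3 months to June 23, 2037: September 23, 2037.
September 23, 2037 falls on a Wednesday, which is a business day, so no adjustment is needed.
So the filing is due September 23, 2037.

September 23, 2037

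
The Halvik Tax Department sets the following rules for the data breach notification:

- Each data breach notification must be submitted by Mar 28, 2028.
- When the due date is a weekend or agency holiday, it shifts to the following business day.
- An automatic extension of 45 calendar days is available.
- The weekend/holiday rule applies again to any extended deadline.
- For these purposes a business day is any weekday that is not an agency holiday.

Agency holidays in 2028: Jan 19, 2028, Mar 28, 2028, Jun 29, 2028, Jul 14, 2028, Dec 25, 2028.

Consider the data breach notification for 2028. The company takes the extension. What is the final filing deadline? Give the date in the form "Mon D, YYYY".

The statutory due date is Mar 28, 2028.
Mar 28, 2028 falls on a listed holiday. Rolling to the next business day gives Mar 29, 2028, a Wednesday.
Add the 45 calendar-day extension to Mar 29, 2028: May 13, 2028.
May 13, 2028 falls on a Saturday. Rolling to the next business day gives May 15, 2028, a Monday.
Final deadline: May 15, 2028.

May 15, 2028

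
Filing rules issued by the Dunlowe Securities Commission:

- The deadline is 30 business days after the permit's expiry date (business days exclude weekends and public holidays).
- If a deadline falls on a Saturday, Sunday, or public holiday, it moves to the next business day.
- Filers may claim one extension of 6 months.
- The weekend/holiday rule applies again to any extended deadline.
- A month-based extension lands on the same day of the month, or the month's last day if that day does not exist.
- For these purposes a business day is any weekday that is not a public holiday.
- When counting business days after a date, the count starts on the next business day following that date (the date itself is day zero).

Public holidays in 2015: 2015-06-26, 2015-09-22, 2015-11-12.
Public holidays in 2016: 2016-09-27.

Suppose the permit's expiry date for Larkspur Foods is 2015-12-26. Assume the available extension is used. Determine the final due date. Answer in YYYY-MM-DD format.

Starting the day after 2015-12-26 and counting 30 business days lands on 2016-02-05.
2016-02-05 (Friday) is already a business day.
Applying the 6 months extension: 6 months after 2016-02-05 is 2016-08-05.
2016-08-05 falls on a Friday, which is a business day, so no adjustment is needed.
Deadline: 2016-08-05.

2016-08-05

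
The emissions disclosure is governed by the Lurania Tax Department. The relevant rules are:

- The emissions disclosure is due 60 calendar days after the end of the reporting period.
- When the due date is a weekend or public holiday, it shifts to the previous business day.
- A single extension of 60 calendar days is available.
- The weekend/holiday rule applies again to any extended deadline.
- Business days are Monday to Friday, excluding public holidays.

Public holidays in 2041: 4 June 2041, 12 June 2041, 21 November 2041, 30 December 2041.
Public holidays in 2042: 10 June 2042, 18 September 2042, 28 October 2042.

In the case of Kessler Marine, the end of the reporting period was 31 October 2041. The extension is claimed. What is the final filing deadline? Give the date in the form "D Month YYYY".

25 February 2042

From 31 October 2041, 60 calendar days later is 30 December 2041.
30 December 2041 falls on a listed holiday. Rolling to the preceding business day gives 27 December 2041, a Friday.
The 60-calendar-day extension moves the deadline from 27 December 2041 to 25 February 2042.
Since 25 February 2042 is a Tuesday and not a holiday, the date is unchanged.
Deadline: 25 February 2042.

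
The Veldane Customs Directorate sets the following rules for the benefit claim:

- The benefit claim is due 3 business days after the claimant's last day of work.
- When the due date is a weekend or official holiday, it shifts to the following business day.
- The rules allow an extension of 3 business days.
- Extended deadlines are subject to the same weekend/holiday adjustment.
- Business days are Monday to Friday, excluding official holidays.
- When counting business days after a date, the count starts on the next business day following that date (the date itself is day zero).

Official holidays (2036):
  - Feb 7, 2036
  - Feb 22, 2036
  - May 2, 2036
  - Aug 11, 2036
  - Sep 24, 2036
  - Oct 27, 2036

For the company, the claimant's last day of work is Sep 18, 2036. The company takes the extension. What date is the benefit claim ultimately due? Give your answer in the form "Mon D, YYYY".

Sep 29, 2036

Counting 3 business days after Sep 18, 2036 (skipping weekends and listed holidays) reaches Sep 23, 2036.
Sep 23, 2036 is a Tuesday and not a listed holiday, so it stands.
The 3-business-day extension runs from Sep 23, 2036 to Sep 29, 2036.
Sep 29, 2036 is a Monday and not a listed holiday, so it stands.
So the filing is due Sep 29, 2036.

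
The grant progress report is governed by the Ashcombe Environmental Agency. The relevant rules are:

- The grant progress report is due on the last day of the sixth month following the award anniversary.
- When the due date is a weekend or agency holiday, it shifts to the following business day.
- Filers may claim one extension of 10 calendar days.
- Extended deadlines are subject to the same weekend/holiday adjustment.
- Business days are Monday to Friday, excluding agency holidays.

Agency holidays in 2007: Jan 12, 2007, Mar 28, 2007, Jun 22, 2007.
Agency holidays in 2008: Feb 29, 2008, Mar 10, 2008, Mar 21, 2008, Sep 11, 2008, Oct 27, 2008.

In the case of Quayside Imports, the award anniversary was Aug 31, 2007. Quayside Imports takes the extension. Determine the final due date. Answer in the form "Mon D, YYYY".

Mar 13, 2008

6 months after Aug 31, 2007 is February 2008; that month ends on Feb 29, 2008.
Feb 29, 2008 falls on a listed holiday. Rolling to the next business day gives Mar 3, 2008, a Monday.
The 10-calendar-day extension moves the deadline from Mar 3, 2008 to Mar 13, 2008.
Since Mar 13, 2008 is a Thursday and not a holiday, the date is unchanged.
Final deadline: Mar 13, 2008.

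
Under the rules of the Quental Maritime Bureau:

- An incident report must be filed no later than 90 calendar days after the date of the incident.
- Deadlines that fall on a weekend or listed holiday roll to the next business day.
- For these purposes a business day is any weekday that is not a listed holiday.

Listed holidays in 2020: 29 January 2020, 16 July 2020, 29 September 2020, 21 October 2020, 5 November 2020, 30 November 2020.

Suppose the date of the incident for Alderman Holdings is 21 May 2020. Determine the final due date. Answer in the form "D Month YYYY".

19 August 2020

From 21 May 2020, 90 calendar days later is 19 August 2020.
Since 19 August 2020 is a Wednesday and not a holiday, the date is unchanged.
The final due date is 19 August 2020.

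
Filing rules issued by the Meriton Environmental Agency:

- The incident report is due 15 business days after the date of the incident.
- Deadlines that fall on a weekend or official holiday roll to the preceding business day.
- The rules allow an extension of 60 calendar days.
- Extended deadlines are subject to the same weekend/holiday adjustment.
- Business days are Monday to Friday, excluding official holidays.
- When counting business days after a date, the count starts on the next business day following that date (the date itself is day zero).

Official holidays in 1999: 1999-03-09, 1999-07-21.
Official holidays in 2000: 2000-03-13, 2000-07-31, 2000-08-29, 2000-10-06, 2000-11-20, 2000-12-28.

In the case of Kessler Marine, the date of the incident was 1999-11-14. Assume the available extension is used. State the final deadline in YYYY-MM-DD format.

Counting 15 business days after 1999-11-14 (skipping weekends and listed holidays) reaches 1999-12-03.
1999-12-03 falls on a Friday, which is a business day, so no adjustment is needed.
Add the 60 calendar-day extension to 1999-12-03: 2000-02-01.
2000-02-01 (Tuesday) is already a business day.
So the filing is due 2000-02-01.

2000-02-01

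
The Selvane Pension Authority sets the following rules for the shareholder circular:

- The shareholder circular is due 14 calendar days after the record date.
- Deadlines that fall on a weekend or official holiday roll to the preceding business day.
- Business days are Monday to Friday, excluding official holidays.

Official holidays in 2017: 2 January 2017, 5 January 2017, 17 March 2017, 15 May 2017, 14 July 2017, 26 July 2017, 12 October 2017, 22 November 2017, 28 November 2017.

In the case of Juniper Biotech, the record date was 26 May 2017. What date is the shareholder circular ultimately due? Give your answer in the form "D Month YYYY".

9 June 2017

Adding 14 calendar days to 26 May 2017 gives 9 June 2017.
Since 9 June 2017 is a Friday and not a holiday, the date is unchanged.
Deadline: 9 June 2017.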